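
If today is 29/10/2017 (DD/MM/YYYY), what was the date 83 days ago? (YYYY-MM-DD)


Start: 2017-10-29
Subtracting 83 days
Days already passed in October: 29
After going back through October: 54 more days to subtract
September 2017: 30 days, 24 remaining
August 2017 has 31 days, need 24
Result: 2017-08-07

2017-08-07


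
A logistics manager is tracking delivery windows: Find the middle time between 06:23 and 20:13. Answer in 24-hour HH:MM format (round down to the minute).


Start time: 06:23 = 383 minutes from midnight
End time: 20:13 = 1213 minutes from midnight
Sum: 383 + 1213 = 1596
Midpoint: 1596 / 2 = 798 minutes
Convert: 798 / 60 = 13 hours, 18 minutes
Result: 13:18

13:18


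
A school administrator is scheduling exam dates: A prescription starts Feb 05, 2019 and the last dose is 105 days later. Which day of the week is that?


Start: 2019-02-05 (Tuesday)
Step 1 - find target date: add 105 days
  2019-02-05 + 105 days = 2019-05-21
Step 2 - day of week:
  105 mod 7 = 0
  Tuesday + 0 days -> Tuesday
Result: Tuesday (2019-05-21)

Tuesday


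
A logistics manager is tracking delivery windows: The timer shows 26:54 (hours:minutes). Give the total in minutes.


Hours: 26
Minutes: 54
Convert hours to minutes: 26 x 60 = 1560
Add remaining minutes: 1560 + 54 = 1614

1614


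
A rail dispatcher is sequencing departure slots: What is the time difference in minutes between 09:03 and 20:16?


Start time: 09:03 = 543 minutes from midnight
End time: 20:16 = 1216 minutes from midnight
Difference: 1216 - 543 = 673 minutes
That is 11 hours and 13 minutes

673


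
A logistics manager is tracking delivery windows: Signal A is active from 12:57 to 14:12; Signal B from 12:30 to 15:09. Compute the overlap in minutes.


Interval A: [777, 852] minutes from midnight
Interval B: [750, 909] minutes from midnight
Overlap start = max(777, 750) = 777
Overlap end = min(852, 909) = 852
Overlap = 852 - 777 = 75 minutes

75


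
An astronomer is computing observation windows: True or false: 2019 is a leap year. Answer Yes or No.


Year: 2019
Divisible by 4? 2019 / 4 = 504.75 -> No
Not divisible by 4, so NOT a leap year

No


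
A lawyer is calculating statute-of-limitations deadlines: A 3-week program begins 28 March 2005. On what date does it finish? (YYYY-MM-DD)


Start: 2005-03-28
Weeks to add: 3
Convert to days: 3 x 7 = 21 days
Add 21 days to 2005-03-28
Result: 2005-04-18

2005-04-18


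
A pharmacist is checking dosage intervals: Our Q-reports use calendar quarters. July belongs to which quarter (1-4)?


Month: July (month 7)
Q1: January-March (months 1-3)
Q2: April-June (months 4-6)
Q3: July-September (months 7-9)
Q4: October-December (months 10-12)
Month 7 falls in Q3

3


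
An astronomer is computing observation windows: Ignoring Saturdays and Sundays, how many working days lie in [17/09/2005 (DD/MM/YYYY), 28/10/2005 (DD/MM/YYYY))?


Start: 2005-09-17 (Saturday)
End (exclusive): 2005-10-28 (Friday)
Total calendar days: 41
Full weeks: 41 // 7 = 5 -> 25 weekdays
Remaining 6 days starting on Saturday:
  Sat(-), Sun(-), Mon(w), Tue(w), Wed(w), Thu(w) -> 4 weekdays
Total business days: 25 + 4 = 29

29


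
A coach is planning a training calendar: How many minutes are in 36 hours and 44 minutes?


Hours: 36
Extra minutes: 44
Minutes per hour: 60
Hours to minutes: 36 x 60 = 2160
Total: 2160 + 44 = 2204

2204


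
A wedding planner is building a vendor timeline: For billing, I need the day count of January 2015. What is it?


Month: January
Year: 2015
January is a 31-day month
Total: 31 days

31


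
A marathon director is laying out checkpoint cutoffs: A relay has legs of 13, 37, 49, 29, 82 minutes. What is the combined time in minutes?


Durations: 13, 37, 49, 29, 82
Running sum: 13
+ 37 = 50
+ 49 = 99
+ 29 = 128
+ 82 = 210
Total duration: 210 minutes
That is 3 hours and 30 minutes

210


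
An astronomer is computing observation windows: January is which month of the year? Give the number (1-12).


Calendar month order:
1. January <--
2. February
January is month number 1

1


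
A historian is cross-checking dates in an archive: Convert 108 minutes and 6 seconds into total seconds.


Minutes: 108
Seconds: 6
Convert minutes to seconds: 108 x 60 = 6480
Add remaining seconds: 6480 + 6 = 6486

6486


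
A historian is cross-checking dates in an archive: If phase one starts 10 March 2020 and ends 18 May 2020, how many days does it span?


Start date: 2020-03-10
End date: 2020-05-18
Mar 2020: +22 days
Apr 2020: +30 days
May 2020: +17 days
Total: 69 days

69


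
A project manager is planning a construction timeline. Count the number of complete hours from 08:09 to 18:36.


Start: 08:09
End: 18:36
Hour difference: 18 - 8 = 10 hours
Minute difference: 36 - 9 = 27 minutes
Total minutes: 627
Complete hours: 627 / 60 = 10 (remainder 27)

10


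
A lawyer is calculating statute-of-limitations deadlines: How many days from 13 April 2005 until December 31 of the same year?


Start: April 13, 2005
End: December 31, 2005
Days left in April: 17
May: 31
June: 30
July: 31
August: 31
... plus remaining months
Sum of remaining months: 245
Total: 17 + 245 = 262

262


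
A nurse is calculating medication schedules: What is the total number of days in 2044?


Year: 2044
Check leap year rules:
Divisible by 4? Yes
Divisible by 100? No
2044 is a leap year
Days: 366

366


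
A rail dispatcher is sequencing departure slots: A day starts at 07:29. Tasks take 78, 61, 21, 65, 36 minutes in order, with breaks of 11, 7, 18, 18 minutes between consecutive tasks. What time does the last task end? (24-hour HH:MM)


Start: 07:29 = 449 min from midnight
  after task 1 (78 min): 08:47
  after break (11 min): 08:58
  after task 2 (61 min): 09:59
  after break (7 min): 10:06
  after task 3 (21 min): 10:27
  after break (18 min): 10:45
  after task 4 (65 min): 11:50
  after break (18 min): 12:08
  after task 5 (36 min): 12:44
Total elapsed: 315 minutes
End time: 12:44

12:44


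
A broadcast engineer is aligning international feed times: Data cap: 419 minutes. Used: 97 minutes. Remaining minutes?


Total budget: 419 minutes
Time used: 97 minutes
Remaining: 419 - 97 = 322 minutes
Percent used: 23.2%
Percent remaining: 76.8%

322


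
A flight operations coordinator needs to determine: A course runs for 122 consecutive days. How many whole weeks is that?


Total days: 122
Days per week: 7
Division: 122 / 7 = 17 remainder 3
Complete weeks: 17
Remaining days: 3

17


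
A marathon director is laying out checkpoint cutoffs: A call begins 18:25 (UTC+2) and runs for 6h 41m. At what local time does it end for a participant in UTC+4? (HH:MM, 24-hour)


Start: 18:25 in UTC+2
Step 1 - add duration:
  minutes: 25 + 41 = 66 (carry 1h)
  hours: 18 + 6 + 1 = 25
  end in UTC+2: 01:06
Step 2 - convert UTC+2 -> UTC+4:
  offset difference: 4 - (2) = 2 hours
  1 + (2) = 3 -> mod 24 = 3
Result: 03:06 in UTC+4

03:06


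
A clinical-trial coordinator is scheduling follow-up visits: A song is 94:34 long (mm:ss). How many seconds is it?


Minutes: 94
Extra seconds: 34
Seconds per minute: 60
Minutes to seconds: 94 x 60 = 5640
Total: 5640 + 34 = 5674

5674


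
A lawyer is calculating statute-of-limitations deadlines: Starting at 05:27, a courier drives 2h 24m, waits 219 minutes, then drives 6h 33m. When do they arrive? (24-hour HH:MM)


Depart: 05:27
Leg 1: +144 min -> 07:51
Layover: +219 min -> 11:30
Leg 2: +393 min -> 18:03
Total travel: 756 minutes = 12h 36m
Arrival: 18:03

18:03


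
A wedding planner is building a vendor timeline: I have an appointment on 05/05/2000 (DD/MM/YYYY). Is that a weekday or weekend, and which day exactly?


Date: 2000-05-05
January 1, 2000 is a Saturday
Day of year: 126
Offset from Jan 1: 125 days
125 mod 7 = 6
Result: Friday

Friday


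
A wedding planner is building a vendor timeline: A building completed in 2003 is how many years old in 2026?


Birth year: 2003
Current year: 2026
Age = current year - birth year
Age = 2026 - 2003 = 23

23


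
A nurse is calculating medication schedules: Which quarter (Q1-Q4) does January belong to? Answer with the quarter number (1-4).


Month: January (month 1)
Q1: January-March (months 1-3)
Q2: April-June (months 4-6)
Q3: July-September (months 7-9)
Q4: October-December (months 10-12)
Month 1 falls in Q1

1


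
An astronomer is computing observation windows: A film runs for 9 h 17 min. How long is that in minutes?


Hours: 9
Minutes: 17
Convert hours to minutes: 9 x 60 = 540
Add remaining minutes: 540 + 17 = 557

557


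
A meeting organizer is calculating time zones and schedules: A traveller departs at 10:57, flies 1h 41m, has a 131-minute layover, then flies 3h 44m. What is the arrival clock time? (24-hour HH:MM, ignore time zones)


Depart: 10:57
Leg 1: +101 min -> 12:38
Layover: +131 min -> 14:49
Leg 2: +224 min -> 18:33
Total travel: 456 minutes = 7h 36m
Arrival: 18:33

18:33


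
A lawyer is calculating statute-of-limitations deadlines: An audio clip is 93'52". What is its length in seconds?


Minutes: 93
Seconds: 52
Convert minutes to seconds: 93 x 60 = 5580
Add remaining seconds: 5580 + 52 = 5632

5632


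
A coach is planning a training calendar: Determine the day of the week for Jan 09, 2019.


Date: 2019-01-09
January 1, 2019 is a Tuesday
Day of year: 9
Offset from Jan 1: 8 days
8 mod 7 = 1
Result: Wednesday

Wednesday


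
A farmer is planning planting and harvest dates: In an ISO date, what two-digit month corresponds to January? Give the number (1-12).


Calendar month order:
1. January <--
2. February
January is month number 1

1


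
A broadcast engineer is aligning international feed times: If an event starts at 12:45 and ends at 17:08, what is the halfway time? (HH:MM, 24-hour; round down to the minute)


Start time: 12:45 = 765 minutes from midnight
End time: 17:08 = 1028 minutes from midnight
Sum: 765 + 1028 = 1793
Midpoint: 1793 / 2 = 896 minutes
Convert: 896 / 60 = 14 hours, 56 minutes
Result: 14:56

14:56


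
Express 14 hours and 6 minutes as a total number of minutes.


Hours: 14
Extra minutes: 6
Minutes per hour: 60
Hours to minutes: 14 x 60 = 840
Total: 840 + 6 = 846

846


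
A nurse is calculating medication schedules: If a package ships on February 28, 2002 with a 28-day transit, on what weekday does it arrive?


Start: 2002-02-28 (Thursday)
Step 1 - find target date: add 28 days
  2002-02-28 + 28 days = 2002-03-28
Step 2 - day of week:
  28 mod 7 = 0
  Thursday + 0 days -> Thursday
Result: Thursday (2002-03-28)

Thursday


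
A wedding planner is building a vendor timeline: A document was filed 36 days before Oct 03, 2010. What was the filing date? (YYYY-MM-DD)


Start: 2010-10-03
Subtracting 36 days
Days already passed in October: 3
After going back through October: 33 more days to subtract
September 2010: 30 days, 3 remaining
August 2010 has 31 days, need 3
Result: 2010-08-28

2010-08-28


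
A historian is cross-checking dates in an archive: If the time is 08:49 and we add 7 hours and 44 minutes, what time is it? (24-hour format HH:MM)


Start time: 08:49
Adding: 7 hours 44 minutes
Minutes: 49 + 44 = 93
Minute overflow: 93 >= 60, so carry 1 hour, minutes = 33
Hours: 8 + 7 + 1 = 16
Result: 16:33

16:33


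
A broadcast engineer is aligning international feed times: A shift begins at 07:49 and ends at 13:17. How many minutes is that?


Start time: 07:49 = 469 minutes from midnight
End time: 13:17 = 797 minutes from midnight
Difference: 797 - 469 = 328 minutes
That is 5 hours and 28 minutes

328


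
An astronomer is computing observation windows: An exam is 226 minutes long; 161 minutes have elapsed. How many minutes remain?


Total budget: 226 minutes
Time used: 161 minutes
Remaining: 226 - 161 = 65 minutes
Percent used: 71.2%
Percent remaining: 28.8%

65


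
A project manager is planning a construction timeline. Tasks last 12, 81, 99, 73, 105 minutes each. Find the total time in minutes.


Durations: 12, 81, 99, 73, 105
Running sum: 12
+ 81 = 93
+ 99 = 192
+ 73 = 265
+ 105 = 370
Total duration: 370 minutes
That is 6 hours and 10 minutes

370


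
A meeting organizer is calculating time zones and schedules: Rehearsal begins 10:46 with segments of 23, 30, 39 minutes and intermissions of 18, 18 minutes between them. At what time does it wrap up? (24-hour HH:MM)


Start: 10:46 = 646 min from midnight
  after task 1 (23 min): 11:09
  after break (18 min): 11:27
  after task 2 (30 min): 11:57
  after break (18 min): 12:15
  after task 3 (39 min): 12:54
Total elapsed: 128 minutes
End time: 12:54

12:54


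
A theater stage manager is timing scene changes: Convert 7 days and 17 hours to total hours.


Days: 7
Extra hours: 17
Hours per day: 24
Days to hours: 7 x 24 = 168
Total: 168 + 17 = 185

185


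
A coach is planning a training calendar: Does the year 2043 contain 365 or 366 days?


Year: 2043
Check leap year rules:
Divisible by 4? No
2043 is not a leap year
Days: 365

365


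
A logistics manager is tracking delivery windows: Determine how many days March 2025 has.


Month: March
Year: 2025
March is a 31-day month
Total: 31 days

31


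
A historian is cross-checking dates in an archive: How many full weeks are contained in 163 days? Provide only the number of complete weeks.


Total days: 163
Days per week: 7
Division: 163 / 7 = 23 remainder 2
Complete weeks: 23
Remaining days: 2

23


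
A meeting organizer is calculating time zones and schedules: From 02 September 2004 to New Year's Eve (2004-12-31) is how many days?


Start: September 02, 2004
End: December 31, 2004
Days left in September: 28
October: 31
November: 30
December: 31
Sum of remaining months: 92
Total: 28 + 92 = 120

120


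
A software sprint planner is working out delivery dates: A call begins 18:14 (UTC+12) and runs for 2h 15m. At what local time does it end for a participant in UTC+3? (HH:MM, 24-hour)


Start: 18:14 in UTC+12
Step 1 - add duration:
  minutes: 14 + 15 = 29
  hours: 18 + 2 + 0 = 20
  end in UTC+12: 20:29
Step 2 - convert UTC+12 -> UTC+3:
  offset difference: 3 - (12) = -9 hours
  20 + (-9) = 11 -> mod 24 = 11
Result: 11:29 in UTC+3

11:29


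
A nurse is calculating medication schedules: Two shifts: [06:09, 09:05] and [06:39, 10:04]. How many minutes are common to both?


Interval A: [369, 545] minutes from midnight
Interval B: [399, 604] minutes from midnight
Overlap start = max(369, 399) = 399
Overlap end = min(545, 604) = 545
Overlap = 545 - 399 = 146 minutes

146


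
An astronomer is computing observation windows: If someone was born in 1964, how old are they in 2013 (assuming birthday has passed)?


Birth year: 1964
Current year: 2013
Age = current year - birth year
Age = 2013 - 1964 = 49

49


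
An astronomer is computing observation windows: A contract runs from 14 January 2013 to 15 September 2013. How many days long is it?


Start date: 2013-01-14
End date: 2013-09-15
Jan 2013: +18 days
Feb 2013: +28 days
Mar 2013: +31 days
... (6 more months)
Total: 244 days

244


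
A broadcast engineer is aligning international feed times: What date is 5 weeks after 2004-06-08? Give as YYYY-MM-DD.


Start: 2004-06-08
Weeks to add: 5
Convert to days: 5 x 7 = 35 days
Add 35 days to 2004-06-08
Result: 2004-07-13

2004-07-13


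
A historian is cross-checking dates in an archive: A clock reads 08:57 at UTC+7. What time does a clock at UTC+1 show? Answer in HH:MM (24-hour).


Local time: 08:57 at UTC+7 (offset 7h)
Target zone: UTC+1 (offset 1h)
Difference: 1 - (7) = -6 hours
Calculation: 8 + (-6) = 2
Result: 02:57

02:57


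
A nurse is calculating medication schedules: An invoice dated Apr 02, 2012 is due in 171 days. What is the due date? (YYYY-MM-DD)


Start: 2012-04-02
Adding 171 days
Days remaining in April: 28
After April: 143 days still to add
May 2012: 31 days, 112 remaining
June 2012: 30 days, 82 remaining
July 2012: 31 days, 51 remaining
August 2012: 31 days, 20 remaining
Result: 2012-09-20

2012-09-20


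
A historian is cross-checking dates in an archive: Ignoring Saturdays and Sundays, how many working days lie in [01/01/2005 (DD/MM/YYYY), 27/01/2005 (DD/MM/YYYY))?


Start: 2005-01-01 (Saturday)
End (exclusive): 2005-01-27 (Thursday)
Total calendar days: 26
Full weeks: 26 // 7 = 3 -> 15 weekdays
Remaining 5 days starting on Saturday:
  Sat(-), Sun(-), Mon(w), Tue(w), Wed(w) -> 3 weekdays
Total business days: 15 + 3 = 18

18


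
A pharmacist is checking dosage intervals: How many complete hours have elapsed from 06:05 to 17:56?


Start: 06:05
End: 17:56
Hour difference: 17 - 6 = 11 hours
Minute difference: 56 - 5 = 51 minutes
Total minutes: 711
Complete hours: 711 / 60 = 11 (remainder 51)

11


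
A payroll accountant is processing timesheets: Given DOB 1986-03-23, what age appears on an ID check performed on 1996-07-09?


Birth: 1986-03-23
Reference: 1996-07-09
Year difference: 1996 - 1986 = 10
Has birthday (03-23) occurred by 07-09? Yes
Age in full years: 10

10


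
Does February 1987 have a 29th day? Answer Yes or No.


Year: 1987
Divisible by 4? 1987 / 4 = 496.75 -> No
Not divisible by 4, so NOT a leap year

No


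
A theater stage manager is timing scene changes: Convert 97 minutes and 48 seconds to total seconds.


Minutes: 97
Extra seconds: 48
Seconds per minute: 60
Minutes to seconds: 97 x 60 = 5820
Total: 5820 + 48 = 5868

5868


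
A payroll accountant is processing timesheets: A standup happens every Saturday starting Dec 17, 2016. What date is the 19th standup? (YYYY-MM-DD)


First occurrence: 2016-12-17 (occurrence 1)
Each occurrence is 7 days after the previous.
Occurrence 19 is 18 weeks after the first.
18 weeks = 126 days
2016-12-17 + 126 days = 2017-04-22

2017-04-22


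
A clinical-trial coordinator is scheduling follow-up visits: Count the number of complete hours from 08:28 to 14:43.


Start: 08:28
End: 14:43
Hour difference: 14 - 8 = 6 hours
Minute difference: 43 - 28 = 15 minutes
Total minutes: 375
Complete hours: 375 / 60 = 6 (remainder 15)

6


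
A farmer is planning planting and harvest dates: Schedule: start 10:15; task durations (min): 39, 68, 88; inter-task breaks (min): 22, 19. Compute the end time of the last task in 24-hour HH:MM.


Start: 10:15 = 615 min from midnight
  after task 1 (39 min): 10:54
  after break (22 min): 11:16
  after task 2 (68 min): 12:24
  after break (19 min): 12:43
  after task 3 (88 min): 14:11
Total elapsed: 236 minutes
End time: 14:11

14:11


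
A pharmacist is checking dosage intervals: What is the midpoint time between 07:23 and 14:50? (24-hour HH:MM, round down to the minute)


Start time: 07:23 = 443 minutes from midnight
End time: 14:50 = 890 minutes from midnight
Sum: 443 + 890 = 1333
Midpoint: 1333 / 2 = 666 minutes
Convert: 666 / 60 = 11 hours, 6 minutes
Result: 11:06

11:06


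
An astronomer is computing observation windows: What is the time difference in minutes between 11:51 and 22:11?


Start time: 11:51 = 711 minutes from midnight
End time: 22:11 = 1331 minutes from midnight
Difference: 1331 - 711 = 620 minutes
That is 10 hours and 20 minutes

620


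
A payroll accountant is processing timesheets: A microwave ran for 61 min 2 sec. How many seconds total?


Minutes: 61
Extra seconds: 2
Seconds per minute: 60
Minutes to seconds: 61 x 60 = 3660
Total: 3660 + 2 = 3662

3662


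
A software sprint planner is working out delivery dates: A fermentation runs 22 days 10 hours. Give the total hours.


Days: 22
Extra hours: 10
Hours per day: 24
Days to hours: 22 x 24 = 528
Total: 528 + 10 = 538

538


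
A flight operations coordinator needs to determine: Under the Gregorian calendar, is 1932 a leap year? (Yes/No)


Year: 1932
Divisible by 4? 1932 / 4 = 483.0 -> Yes
Divisible by 100? 1932 / 100 = 19.32 -> No
Divisible by 4 but not 100, so it IS a leap year

Yes


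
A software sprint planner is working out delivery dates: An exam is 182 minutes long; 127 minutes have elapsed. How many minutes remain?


Total budget: 182 minutes
Time used: 127 minutes
Remaining: 182 - 127 = 55 minutes
Percent used: 69.8%
Percent remaining: 30.2%

55


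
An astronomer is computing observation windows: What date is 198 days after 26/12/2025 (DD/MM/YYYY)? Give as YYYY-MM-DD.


Start: 2025-12-26
Adding 198 days
Days remaining in December: 5
After December: 193 days still to add
January 2026: 31 days, 162 remaining
February 2026: 28 days, 134 remaining
March 2026: 31 days, 103 remaining
April 2026: 30 days, 73 remaining
Result: 2026-07-12

2026-07-12


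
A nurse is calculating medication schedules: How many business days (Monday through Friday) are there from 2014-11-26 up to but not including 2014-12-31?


Start: 2014-11-26 (Wednesday)
End (exclusive): 2014-12-31 (Wednesday)
Total calendar days: 35
Full weeks: 35 // 7 = 5 -> 25 weekdays
Remaining 0 days starting on Wednesday:
Total business days: 25 + 0 = 25

25


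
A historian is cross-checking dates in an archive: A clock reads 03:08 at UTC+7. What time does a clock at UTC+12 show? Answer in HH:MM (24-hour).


Local time: 03:08 at UTC+7 (offset 7h)
Target zone: UTC+12 (offset 12h)
Difference: 12 - (7) = 5 hours
Calculation: 3 + (5) = 8
Result: 08:08

08:08


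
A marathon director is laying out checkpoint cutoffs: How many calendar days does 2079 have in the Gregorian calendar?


Year: 2079
Check leap year rules:
Divisible by 4? No
2079 is not a leap year
Days: 365

365


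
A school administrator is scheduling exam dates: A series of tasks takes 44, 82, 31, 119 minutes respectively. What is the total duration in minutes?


Durations: 44, 82, 31, 119
Running sum: 44
+ 82 = 126
+ 31 = 157
+ 119 = 276
Total duration: 276 minutes
That is 4 hours and 36 minutes

276


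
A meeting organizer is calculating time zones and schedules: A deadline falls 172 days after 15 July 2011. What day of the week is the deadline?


Start: 2011-07-15 (Friday)
Step 1 - find target date: add 172 days
  2011-07-15 + 172 days = 2012-01-03
Step 2 - day of week:
  172 mod 7 = 4
  Friday + 4 days -> Tuesday
Result: Tuesday (2012-01-03)

Tuesday


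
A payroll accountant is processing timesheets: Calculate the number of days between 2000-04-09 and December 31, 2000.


Start: April 09, 2000
End: December 31, 2000
Days left in April: 21
May: 31
June: 30
July: 31
August: 31
... plus remaining months
Sum of remaining months: 245
Total: 21 + 245 = 266

266


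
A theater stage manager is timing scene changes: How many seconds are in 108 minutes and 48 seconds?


Minutes: 108
Seconds: 48
Convert minutes to seconds: 108 x 60 = 6480
Add remaining seconds: 6480 + 48 = 6528

6528


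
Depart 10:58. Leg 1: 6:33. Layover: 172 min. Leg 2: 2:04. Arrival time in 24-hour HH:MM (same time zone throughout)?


Depart: 10:58
Leg 1: +393 min -> 17:31
Layover: +172 min -> 20:23
Leg 2: +124 min -> 22:27
Total travel: 689 minutes = 11h 29m
Arrival: 22:27

22:27


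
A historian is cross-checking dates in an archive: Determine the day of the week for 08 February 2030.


Date: 2030-02-08
January 1, 2030 is a Tuesday
Day of year: 39
Offset from Jan 1: 38 days
38 mod 7 = 3
Result: Friday

Friday


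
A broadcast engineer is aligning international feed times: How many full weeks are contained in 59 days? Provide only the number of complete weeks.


Total days: 59
Days per week: 7
Division: 59 / 7 = 8 remainder 3
Complete weeks: 8
Remaining days: 3

8


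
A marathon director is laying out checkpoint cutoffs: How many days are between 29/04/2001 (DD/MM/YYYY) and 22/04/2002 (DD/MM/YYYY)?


Start date: 2001-04-29
End date: 2002-04-22
Apr 2001: +2 days
May 2001: +31 days
Jun 2001: +30 days
... (10 more months)
Total: 358 days

358


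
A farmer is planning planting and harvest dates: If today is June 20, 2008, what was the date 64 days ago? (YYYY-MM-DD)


Start: 2008-06-20
Subtracting 64 days
Days already passed in June: 20
After going back through June: 44 more days to subtract
May 2008: 31 days, 13 remaining
April 2008 has 30 days, need 13
Result: 2008-04-17

2008-04-17


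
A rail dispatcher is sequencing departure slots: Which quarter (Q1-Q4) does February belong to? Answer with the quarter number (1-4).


Month: February (month 2)
Q1: January-March (months 1-3)
Q2: April-June (months 4-6)
Q3: July-September (months 7-9)
Q4: October-December (months 10-12)
Month 2 falls in Q1

1


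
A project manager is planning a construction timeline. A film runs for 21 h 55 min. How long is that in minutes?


Hours: 21
Minutes: 55
Convert hours to minutes: 21 x 60 = 1260
Add remaining minutes: 1260 + 55 = 1315

1315


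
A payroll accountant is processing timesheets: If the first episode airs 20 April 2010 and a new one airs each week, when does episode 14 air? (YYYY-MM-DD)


First occurrence: 2010-04-20 (occurrence 1)
Each occurrence is 7 days after the previous.
Occurrence 14 is 13 weeks after the first.
13 weeks = 91 days
2010-04-20 + 91 days = 2010-07-20

2010-07-20


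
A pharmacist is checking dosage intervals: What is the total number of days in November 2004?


Month: November
Year: 2004
November is a 30-day month
Total: 30 days

30


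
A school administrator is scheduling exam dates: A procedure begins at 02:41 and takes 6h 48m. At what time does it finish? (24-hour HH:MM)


Start time: 02:41
Adding: 6 hours 48 minutes
Minutes: 41 + 48 = 89
Minute overflow: 89 >= 60, so carry 1 hour, minutes = 29
Hours: 2 + 6 + 1 = 9
Result: 09:29

09:29


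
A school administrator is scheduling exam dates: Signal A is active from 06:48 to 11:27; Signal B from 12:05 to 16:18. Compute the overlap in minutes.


Interval A: [408, 687] minutes from midnight
Interval B: [725, 978] minutes from midnight
Overlap start = max(408, 725) = 725
Overlap end = min(687, 978) = 687
End <= start, so the intervals do not overlap: 0 minutes

0


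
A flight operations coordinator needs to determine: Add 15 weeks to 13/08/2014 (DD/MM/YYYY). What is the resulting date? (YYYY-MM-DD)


Start: 2014-08-13
Weeks to add: 15
Convert to days: 15 x 7 = 105 days
Add 105 days to 2014-08-13
Result: 2014-11-26

2014-11-26


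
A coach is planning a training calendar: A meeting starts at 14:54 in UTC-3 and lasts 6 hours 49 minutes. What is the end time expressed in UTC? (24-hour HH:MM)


Start: 14:54 in UTC-3
Step 1 - add duration:
  minutes: 54 + 49 = 103 (carry 1h)
  hours: 14 + 6 + 1 = 21
  end in UTC-3: 21:43
Step 2 - convert UTC-3 -> UTC:
  offset difference: 0 - (-3) = 3 hours
  21 + (3) = 24 -> mod 24 = 0
Result: 00:43 in UTC

00:43


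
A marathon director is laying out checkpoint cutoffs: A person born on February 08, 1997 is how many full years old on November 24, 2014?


Birth: 1997-02-08
Reference: 2014-11-24
Year difference: 2014 - 1997 = 17
Has birthday (02-08) occurred by 11-24? Yes
Age in full years: 17

17


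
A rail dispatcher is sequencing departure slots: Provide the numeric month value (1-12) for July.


Calendar month order:
6. June
7. July <--
8. August
July is month number 7

7


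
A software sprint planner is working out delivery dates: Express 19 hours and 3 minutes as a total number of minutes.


Hours: 19
Extra minutes: 3
Minutes per hour: 60
Hours to minutes: 19 x 60 = 1140
Total: 1140 + 3 = 1143

1143


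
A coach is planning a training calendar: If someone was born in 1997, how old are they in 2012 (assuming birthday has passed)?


Birth year: 1997
Current year: 2012
Age = current year - birth year
Age = 2012 - 1997 = 15

15


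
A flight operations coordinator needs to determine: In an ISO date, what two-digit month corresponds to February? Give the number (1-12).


Calendar month order:
1. January
2. February <--
3. March
February is month number 2

2


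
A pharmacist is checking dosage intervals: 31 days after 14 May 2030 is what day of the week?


Start: 2030-05-14 (Tuesday)
Step 1 - find target date: add 31 days
  2030-05-14 + 31 days = 2030-06-14
Step 2 - day of week:
  31 mod 7 = 3
  Tuesday + 3 days -> Friday
Result: Friday (2030-06-14)

Friday


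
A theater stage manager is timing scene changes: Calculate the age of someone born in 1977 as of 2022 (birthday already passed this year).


Birth year: 1977
Current year: 2022
Age = current year - birth year
Age = 2022 - 1977 = 45

45


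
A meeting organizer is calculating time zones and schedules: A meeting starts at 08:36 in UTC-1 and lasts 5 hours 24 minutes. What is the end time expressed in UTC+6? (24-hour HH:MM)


Start: 08:36 in UTC-1
Step 1 - add duration:
  minutes: 36 + 24 = 60 (carry 1h)
  hours: 8 + 5 + 1 = 14
  end in UTC-1: 14:00
Step 2 - convert UTC-1 -> UTC+6:
  offset difference: 6 - (-1) = 7 hours
  14 + (7) = 21 -> mod 24 = 21
Result: 21:00 in UTC+6

21:00


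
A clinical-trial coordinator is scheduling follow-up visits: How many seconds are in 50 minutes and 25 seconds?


Minutes: 50
Extra seconds: 25
Seconds per minute: 60
Minutes to seconds: 50 x 60 = 3000
Total: 3000 + 25 = 3025

3025


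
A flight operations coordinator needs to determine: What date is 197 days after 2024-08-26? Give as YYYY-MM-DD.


Start: 2024-08-26
Adding 197 days
Days remaining in August: 5
After August: 192 days still to add
September 2024: 30 days, 162 remaining
October 2024: 31 days, 131 remaining
November 2024: 30 days, 101 remaining
December 2024: 31 days, 70 remaining
Result: 2025-03-11

2025-03-11


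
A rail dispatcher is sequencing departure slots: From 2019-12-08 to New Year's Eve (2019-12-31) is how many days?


Start: December 08, 2019
End: December 31, 2019
Days left in December: 23
Total: 23 days

23


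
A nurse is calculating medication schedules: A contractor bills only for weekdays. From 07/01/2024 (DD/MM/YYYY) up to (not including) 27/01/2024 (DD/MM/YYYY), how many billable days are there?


Start: 2024-01-07 (Sunday)
End (exclusive): 2024-01-27 (Saturday)
Total calendar days: 20
Full weeks: 20 // 7 = 2 -> 10 weekdays
Remaining 6 days starting on Sunday:
  Sun(-), Mon(w), Tue(w), Wed(w), Thu(w), Fri(w) -> 5 weekdays
Total business days: 10 + 5 = 15

15


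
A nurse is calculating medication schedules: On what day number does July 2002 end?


Month: July
Year: 2002
July is a 31-day month
Total: 31 days

31


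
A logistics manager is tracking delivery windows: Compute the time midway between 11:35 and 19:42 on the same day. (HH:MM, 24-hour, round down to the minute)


Start time: 11:35 = 695 minutes from midnight
End time: 19:42 = 1182 minutes from midnight
Sum: 695 + 1182 = 1877
Midpoint: 1877 / 2 = 938 minutes
Convert: 938 / 60 = 15 hours, 38 minutes
Result: 15:38

15:38


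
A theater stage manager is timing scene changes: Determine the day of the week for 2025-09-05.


Date: 2025-09-05
January 1, 2025 is a Wednesday
Day of year: 248
Offset from Jan 1: 247 days
247 mod 7 = 2
Result: Friday

Friday


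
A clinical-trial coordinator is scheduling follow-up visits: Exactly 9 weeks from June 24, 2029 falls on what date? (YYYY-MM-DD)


Start: 2029-06-24
Weeks to add: 9
Convert to days: 9 x 7 = 63 days
Add 63 days to 2029-06-24
Result: 2029-08-26

2029-08-26


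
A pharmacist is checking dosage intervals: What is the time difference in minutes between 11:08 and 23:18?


Start time: 11:08 = 668 minutes from midnight
End time: 23:18 = 1398 minutes from midnight
Difference: 1398 - 668 = 730 minutes
That is 12 hours and 10 minutes

730


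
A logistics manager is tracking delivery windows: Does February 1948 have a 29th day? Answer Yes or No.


Year: 1948
Divisible by 4? 1948 / 4 = 487.0 -> Yes
Divisible by 100? 1948 / 100 = 19.48 -> No
Divisible by 4 but not 100, so it IS a leap year

Yes


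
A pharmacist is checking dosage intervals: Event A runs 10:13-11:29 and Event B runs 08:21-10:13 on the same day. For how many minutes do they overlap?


Interval A: [613, 689] minutes from midnight
Interval B: [501, 613] minutes from midnight
Overlap start = max(613, 501) = 613
Overlap end = min(689, 613) = 613
End <= start, so the intervals do not overlap: 0 minutes

0


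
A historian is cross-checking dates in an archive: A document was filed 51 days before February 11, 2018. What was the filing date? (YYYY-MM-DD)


Start: 2018-02-11
Subtracting 51 days
Days already passed in February: 11
After going back through February: 40 more days to subtract
January 2018: 31 days, 9 remaining
December 2017 has 31 days, need 9
Result: 2017-12-22

2017-12-22


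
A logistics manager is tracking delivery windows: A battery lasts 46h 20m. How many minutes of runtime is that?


Hours: 46
Extra minutes: 20
Minutes per hour: 60
Hours to minutes: 46 x 60 = 2760
Total: 2760 + 20 = 2780

2780


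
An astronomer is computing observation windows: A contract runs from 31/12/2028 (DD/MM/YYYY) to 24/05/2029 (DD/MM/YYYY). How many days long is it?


Start date: 2028-12-31
End date: 2029-05-24
Dec 2028: +1 days
Jan 2029: +31 days
Feb 2029: +28 days
... (3 more months)
Total: 144 days

144


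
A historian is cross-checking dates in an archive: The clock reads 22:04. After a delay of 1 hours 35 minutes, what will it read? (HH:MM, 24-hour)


Start time: 22:04
Adding: 1 hours 35 minutes
Minutes: 4 + 35 = 39
Hours: 22 + 1 + 0 = 23
Result: 23:39

23:39


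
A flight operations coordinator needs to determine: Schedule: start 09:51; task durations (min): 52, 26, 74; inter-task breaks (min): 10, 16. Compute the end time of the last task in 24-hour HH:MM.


Start: 09:51 = 591 min from midnight
  after task 1 (52 min): 10:43
  after break (10 min): 10:53
  after task 2 (26 min): 11:19
  after break (16 min): 11:35
  after task 3 (74 min): 12:49
Total elapsed: 178 minutes
End time: 12:49

12:49


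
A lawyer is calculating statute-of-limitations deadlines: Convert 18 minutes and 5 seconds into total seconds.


Minutes: 18
Seconds: 5
Convert minutes to seconds: 18 x 60 = 1080
Add remaining seconds: 1080 + 5 = 1085

1085


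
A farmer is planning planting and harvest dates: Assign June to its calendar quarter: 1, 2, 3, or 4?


Month: June (month 6)
Q1: January-March (months 1-3)
Q2: April-June (months 4-6)
Q3: July-September (months 7-9)
Q4: October-December (months 10-12)
Month 6 falls in Q2

2


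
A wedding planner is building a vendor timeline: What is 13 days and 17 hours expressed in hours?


Days: 13
Extra hours: 17
Hours per day: 24
Days to hours: 13 x 24 = 312
Total: 312 + 17 = 329

329


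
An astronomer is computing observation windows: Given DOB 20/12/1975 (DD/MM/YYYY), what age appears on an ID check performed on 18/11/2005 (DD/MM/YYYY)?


Birth: 1975-12-20
Reference: 2005-11-18
Year difference: 2005 - 1975 = 30
Has birthday (12-20) occurred by 11-18? No
Birthday not yet reached this year -> subtract 1
Age in full years: 29

29


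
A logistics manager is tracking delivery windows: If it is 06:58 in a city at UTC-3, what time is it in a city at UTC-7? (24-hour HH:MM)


Local time: 06:58 at UTC-3 (offset -3h)
Target zone: UTC-7 (offset -7h)
Difference: -7 - (-3) = -4 hours
Calculation: 6 + (-4) = 2
Result: 02:58

02:58


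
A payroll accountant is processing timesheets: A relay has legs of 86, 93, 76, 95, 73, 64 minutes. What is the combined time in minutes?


Durations: 86, 93, 76, 95, 73, 64
Running sum: 86
+ 93 = 179
+ 76 = 255
+ 95 = 350
+ 73 = 423
+ 64 = 487
Total duration: 487 minutes
That is 8 hours and 7 minutes

487


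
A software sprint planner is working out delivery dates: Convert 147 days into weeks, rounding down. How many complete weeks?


Total days: 147
Days per week: 7
Division: 147 / 7 = 21 remainder 0
Complete weeks: 21
Remaining days: 0

21


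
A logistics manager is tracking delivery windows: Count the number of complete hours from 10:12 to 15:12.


Start: 10:12
End: 15:12
Hour difference: 15 - 10 = 5 hours
Minute difference: 12 - 12 = 0 minutes
Total minutes: 300
Complete hours: 300 / 60 = 5 (remainder 0)

5


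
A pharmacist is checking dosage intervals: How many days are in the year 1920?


Year: 1920
Check leap year rules:
Divisible by 4? Yes
Divisible by 100? No
1920 is a leap year
Days: 366

366


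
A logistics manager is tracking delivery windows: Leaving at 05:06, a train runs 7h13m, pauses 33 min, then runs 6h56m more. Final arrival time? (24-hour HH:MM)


Depart: 05:06
Leg 1: +433 min -> 12:19
Layover: +33 min -> 12:52
Leg 2: +416 min -> 19:48
Total travel: 882 minutes = 14h 42m
Arrival: 19:48

19:48


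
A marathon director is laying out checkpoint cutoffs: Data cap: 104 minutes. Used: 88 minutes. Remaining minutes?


Total budget: 104 minutes
Time used: 88 minutes
Remaining: 104 - 88 = 16 minutes
Percent used: 84.6%
Percent remaining: 15.4%

16


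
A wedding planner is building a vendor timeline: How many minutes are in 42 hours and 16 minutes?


Hours: 42
Minutes: 16
Convert hours to minutes: 42 x 60 = 2520
Add remaining minutes: 2520 + 16 = 2536

2536


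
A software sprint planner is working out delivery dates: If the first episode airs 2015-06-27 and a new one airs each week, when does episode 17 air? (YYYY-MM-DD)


First occurrence: 2015-06-27 (occurrence 1)
Each occurrence is 7 days after the previous.
Occurrence 17 is 16 weeks after the first.
16 weeks = 112 days
2015-06-27 + 112 days = 2015-10-17

2015-10-17


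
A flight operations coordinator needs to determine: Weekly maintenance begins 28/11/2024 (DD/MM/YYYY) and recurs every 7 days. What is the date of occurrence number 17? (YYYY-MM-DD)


First occurrence: 2024-11-28 (occurrence 1)
Each occurrence is 7 days after the previous.
Occurrence 17 is 16 weeks after the first.
16 weeks = 112 days
2024-11-28 + 112 days = 2025-03-20

2025-03-20


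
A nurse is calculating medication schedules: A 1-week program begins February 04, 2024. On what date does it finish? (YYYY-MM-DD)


Start: 2024-02-04
Weeks to add: 1
Convert to days: 1 x 7 = 7 days
Add 7 days to 2024-02-04
Result: 2024-02-11

2024-02-11


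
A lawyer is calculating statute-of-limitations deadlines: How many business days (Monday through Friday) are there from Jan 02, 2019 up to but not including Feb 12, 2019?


Start: 2019-01-02 (Wednesday)
End (exclusive): 2019-02-12 (Tuesday)
Total calendar days: 41
Full weeks: 41 // 7 = 5 -> 25 weekdays
Remaining 6 days starting on Wednesday:
  Wed(w), Thu(w), Fri(w), Sat(-), Sun(-), Mon(w) -> 4 weekdays
Total business days: 25 + 4 = 29

29


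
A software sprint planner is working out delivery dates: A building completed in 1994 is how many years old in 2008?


Birth year: 1994
Current year: 2008
Age = current year - birth year
Age = 2008 - 1994 = 14

14


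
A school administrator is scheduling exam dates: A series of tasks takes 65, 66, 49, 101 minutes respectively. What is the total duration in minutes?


Durations: 65, 66, 49, 101
Running sum: 65
+ 66 = 131
+ 49 = 180
+ 101 = 281
Total duration: 281 minutes
That is 4 hours and 41 minutes

281


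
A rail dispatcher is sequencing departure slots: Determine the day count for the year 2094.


Year: 2094
Check leap year rules:
Divisible by 4? No
2094 is not a leap year
Days: 365

365


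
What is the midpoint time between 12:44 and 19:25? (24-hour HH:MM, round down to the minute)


Start time: 12:44 = 764 minutes from midnight
End time: 19:25 = 1165 minutes from midnight
Sum: 764 + 1165 = 1929
Midpoint: 1929 / 2 = 964 minutes
Convert: 964 / 60 = 16 hours, 4 minutes
Result: 16:04

16:04


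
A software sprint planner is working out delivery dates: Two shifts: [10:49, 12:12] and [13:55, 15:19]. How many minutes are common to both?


Interval A: [649, 732] minutes from midnight
Interval B: [835, 919] minutes from midnight
Overlap start = max(649, 835) = 835
Overlap end = min(732, 919) = 732
End <= start, so the intervals do not overlap: 0 minutes

0
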